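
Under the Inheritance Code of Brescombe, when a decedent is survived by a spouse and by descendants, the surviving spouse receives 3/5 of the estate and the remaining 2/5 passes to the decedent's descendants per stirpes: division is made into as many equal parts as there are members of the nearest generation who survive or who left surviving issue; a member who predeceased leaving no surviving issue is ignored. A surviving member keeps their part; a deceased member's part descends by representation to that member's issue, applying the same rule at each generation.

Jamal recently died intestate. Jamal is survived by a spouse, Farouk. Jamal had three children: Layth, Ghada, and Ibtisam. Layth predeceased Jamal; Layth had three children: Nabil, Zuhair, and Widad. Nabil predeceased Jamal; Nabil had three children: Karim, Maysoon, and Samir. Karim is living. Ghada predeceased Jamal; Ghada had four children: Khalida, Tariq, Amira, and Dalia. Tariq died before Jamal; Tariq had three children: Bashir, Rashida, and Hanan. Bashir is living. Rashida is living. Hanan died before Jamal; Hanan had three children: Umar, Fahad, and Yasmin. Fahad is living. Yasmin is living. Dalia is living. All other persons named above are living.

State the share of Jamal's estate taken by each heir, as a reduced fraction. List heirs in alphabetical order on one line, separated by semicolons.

Farouk, as surviving spouse, takes 3/5.
The remaining 2/5 passes to Jamal's descendants per stirpes.
The 2/5 is divided into 3 equal shares of 2/15 among Layth, Ghada, Ibtisam.
Layth predeceased; the 2/15 allotted to Layth's branch passes to Layth's issue by representation.
The 2/15 is divided into 3 equal shares of 2/45 among Nabil, Zuhair, Widad.
Nabil predeceased; the 2/45 allotted to Nabil's branch passes to Nabil's issue by representation.
The 2/45 is divided into 3 equal shares of 2/135 among Karim, Maysoon, Samir.
Karim is living and takes 2/135.
Maysoon is living and takes 2/135.
Samir is living and takes 2/135.
Zuhair is living and takes 2/45.
Widad is living and takes 2/45.
Ghada predeceased; the 2/15 allotted to Ghada's branch passes to Ghada's issue by representation.
The 2/15 is divided into 4 equal shares of 1/30 among Khalida, Tariq, Amira, Dalia.
Khalida is living and takes 1/30.
Tariq predeceased; the 1/30 allotted to Tariq's branch passes to Tariq's issue by representation.
The 1/30 is divided into 3 equal shares of 1/90 among Bashir, Rashida, Hanan.
Bashir is living and takes 1/90.
Rashida is living and takes 1/90.
Hanan predeceased; the 1/90 allotted to Hanan's branch passes to Hanan's issue by representation.
The 1/90 is divided into 3 equal shares of 1/270 among Umar, Fahad, Yasmin.
Umar is living and takes 1/270.
Fahad is living and takes 1/270.
Yasmin is living and takes 1/270.
Amira is living and takes 1/30.
Dalia is living and takes 1/30.
Ibtisam is living and takes 2/15.

Amira 1/30; Bashir 1/90; Dalia 1/30; Fahad 1/270; Farouk 3/5; Ibtisam 2/15; Karim 2/135; Khalida 1/30; Maysoon 2/135; Rashida 1/90; Samir 2/135; Umar 1/270; Widad 2/45; Yasmin 1/270; Zuhair 2/45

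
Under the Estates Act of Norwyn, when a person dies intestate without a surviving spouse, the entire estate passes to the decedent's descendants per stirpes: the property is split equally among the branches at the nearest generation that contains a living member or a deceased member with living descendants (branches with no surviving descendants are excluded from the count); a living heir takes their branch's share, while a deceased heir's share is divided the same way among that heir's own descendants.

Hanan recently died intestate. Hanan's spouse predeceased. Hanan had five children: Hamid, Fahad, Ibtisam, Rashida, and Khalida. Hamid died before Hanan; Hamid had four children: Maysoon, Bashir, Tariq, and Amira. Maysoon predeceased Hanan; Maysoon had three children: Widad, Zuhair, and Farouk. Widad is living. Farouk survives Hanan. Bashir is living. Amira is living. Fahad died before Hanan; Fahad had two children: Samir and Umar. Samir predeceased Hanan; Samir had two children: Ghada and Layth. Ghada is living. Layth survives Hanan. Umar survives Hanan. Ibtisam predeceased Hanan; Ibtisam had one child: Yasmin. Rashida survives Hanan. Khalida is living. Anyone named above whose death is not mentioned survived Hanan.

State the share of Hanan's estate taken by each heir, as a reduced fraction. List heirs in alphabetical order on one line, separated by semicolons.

There is no surviving spouse, so the entire estate passes to Hanan's descendants per stirpes.
The estate is divided into 5 equal shares of 1/5 among Hamid, Fahad, Ibtisam, Rashida, Khalida.
Hamid predeceased; the 1/5 allotted to Hamid's branch passes to Hamid's issue by representation.
The 1/5 is divided into 4 equal shares of 1/20 among Maysoon, Bashir, Tariq, Amira.
Maysoon predeceased; the 1/20 allotted to Maysoon's branch passes to Maysoon's issue by representation.
The 1/20 is divided into 3 equal shares of 1/60 among Widad, Zuhair, Farouk.
Widad is living and takes 1/60.
Zuhair is living and takes 1/60.
Farouk is living and takes 1/60.
Bashir is living and takes 1/20.
Tariq is living and takes 1/20.
Amira is living and takes 1/20.
Fahad predeceased; the 1/5 allotted to Fahad's branch passes to Fahad's issue by representation.
The 1/5 is divided into 2 equal shares of 1/10 among Samir, Umar.
Samir predeceased; the 1/10 allotted to Samir's branch passes to Samir's issue by representation.
The 1/10 is divided into 2 equal shares of 1/20 among Ghada, Layth.
Ghada is living and takes 1/20.
Layth is living and takes 1/20.
Umar is living and takes 1/10.
Ibtisam predeceased; the 1/5 allotted to Ibtisam's branch passes to Ibtisam's issue by representation.
Yasmin is the sole taker at this level and receives the full 1/5.
Rashida is living and takes 1/5.
Khalida is living and takes 1/5.

Amira 1/20; Bashir 1/20; Farouk 1/60; Ghada 1/20; Khalida 1/5; Layth 1/20; Rashida 1/5; Tariq 1/20; Umar 1/10; Widad 1/60; Yasmin 1/5; Zuhair 1/60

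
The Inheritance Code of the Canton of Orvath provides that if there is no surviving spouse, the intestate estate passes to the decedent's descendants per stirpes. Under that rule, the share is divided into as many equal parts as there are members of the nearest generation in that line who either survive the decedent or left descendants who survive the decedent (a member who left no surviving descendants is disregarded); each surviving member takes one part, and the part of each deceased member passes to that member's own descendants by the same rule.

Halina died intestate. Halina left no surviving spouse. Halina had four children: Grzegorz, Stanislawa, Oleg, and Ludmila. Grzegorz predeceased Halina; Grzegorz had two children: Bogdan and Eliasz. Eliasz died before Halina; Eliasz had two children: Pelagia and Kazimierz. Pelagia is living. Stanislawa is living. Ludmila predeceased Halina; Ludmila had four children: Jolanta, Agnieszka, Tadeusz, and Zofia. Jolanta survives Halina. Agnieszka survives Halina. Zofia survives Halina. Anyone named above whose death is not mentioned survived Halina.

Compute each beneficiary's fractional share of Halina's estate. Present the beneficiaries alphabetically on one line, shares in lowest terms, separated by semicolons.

Agnieszka 1/16; Bogdan 1/8; Jolanta 1/16; Kazimierz 1/16; Oleg 1/4; Pelagia 1/16; Stanislawa 1/4; Tadeusz 1/16; Zofia 1/16

There is no surviving spouse, so the entire estate passes to Halina's descendants per stirpes.
The estate is divided into 4 equal shares of 1/4 among Grzegorz, Stanislawa, Oleg, Ludmila.
Grzegorz predeceased; the 1/4 allotted to Grzegorz's branch passes to Grzegorz's issue by representation.
The 1/4 is divided into 2 equal shares of 1/8 among Bogdan, Eliasz.
Bogdan is living and takes 1/8.
Eliasz predeceased; the 1/8 allotted to Eliasz's branch passes to Eliasz's issue by representation.
The 1/8 is divided into 2 equal shares of 1/16 among Pelagia, Kazimierz.
Pelagia is living and takes 1/16.
Kazimierz is living and takes 1/16.
Stanislawa is living and takes 1/4.
Oleg is living and takes 1/4.
Ludmila predeceased; the 1/4 allotted to Ludmila's branch passes to Ludmila's issue by representation.
The 1/4 is divided into 4 equal shares of 1/16 among Jolanta, Agnieszka, Tadeusz, Zofia.
Jolanta is living and takes 1/16.
Agnieszka is living and takes 1/16.
Tadeusz is living and takes 1/16.
Zofia is living and takes 1/16.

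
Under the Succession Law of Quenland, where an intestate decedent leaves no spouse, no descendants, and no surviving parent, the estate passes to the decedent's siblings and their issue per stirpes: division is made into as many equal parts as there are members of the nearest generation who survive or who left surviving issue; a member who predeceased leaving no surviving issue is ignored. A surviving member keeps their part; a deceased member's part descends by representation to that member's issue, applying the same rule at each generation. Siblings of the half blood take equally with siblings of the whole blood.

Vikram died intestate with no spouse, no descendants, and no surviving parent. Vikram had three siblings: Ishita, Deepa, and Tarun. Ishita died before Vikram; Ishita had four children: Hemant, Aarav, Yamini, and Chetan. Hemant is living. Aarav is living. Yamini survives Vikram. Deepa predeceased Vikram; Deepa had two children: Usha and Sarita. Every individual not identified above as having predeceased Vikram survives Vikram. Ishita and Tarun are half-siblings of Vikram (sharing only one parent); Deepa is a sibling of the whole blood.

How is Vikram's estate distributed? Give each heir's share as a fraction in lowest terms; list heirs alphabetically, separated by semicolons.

Aarav 1/12; Chetan 1/12; Hemant 1/12; Sarita 1/6; Tarun 1/3; Usha 1/6; Yamini 1/12

No spouse, descendants, or parent survives, so the estate passes to Vikram's siblings per stirpes.
Half-blood and whole-blood siblings take equally under the stated rule.
The estate is divided into 3 equal shares of 1/3 among Ishita, Deepa, Tarun.
Ishita predeceased; the 1/3 allotted to Ishita's branch passes to Ishita's issue by representation.
The 1/3 is divided into 4 equal shares of 1/12 among Hemant, Aarav, Yamini, Chetan.
Hemant is living and takes 1/12.
Aarav is living and takes 1/12.
Yamini is living and takes 1/12.
Chetan is living and takes 1/12.
Deepa predeceased; the 1/3 allotted to Deepa's branch passes to Deepa's issue by representation.
The 1/3 is divided into 2 equal shares of 1/6 among Usha, Sarita.
Usha is living and takes 1/6.
Sarita is living and takes 1/6.
Tarun is living and takes 1/3.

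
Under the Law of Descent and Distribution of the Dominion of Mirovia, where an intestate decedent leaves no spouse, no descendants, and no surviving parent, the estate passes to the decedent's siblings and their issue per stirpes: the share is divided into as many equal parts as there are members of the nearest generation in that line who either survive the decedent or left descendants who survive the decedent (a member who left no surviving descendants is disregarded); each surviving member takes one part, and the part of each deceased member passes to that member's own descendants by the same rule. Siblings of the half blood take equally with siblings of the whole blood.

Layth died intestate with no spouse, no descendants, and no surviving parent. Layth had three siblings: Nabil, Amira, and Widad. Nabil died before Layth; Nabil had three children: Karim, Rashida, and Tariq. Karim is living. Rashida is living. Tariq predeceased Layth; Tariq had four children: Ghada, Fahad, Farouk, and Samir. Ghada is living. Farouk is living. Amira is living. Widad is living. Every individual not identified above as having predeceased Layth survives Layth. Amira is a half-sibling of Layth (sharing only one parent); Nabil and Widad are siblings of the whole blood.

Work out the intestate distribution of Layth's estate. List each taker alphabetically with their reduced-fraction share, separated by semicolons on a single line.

Amira 1/3; Fahad 1/36; Farouk 1/36; Ghada 1/36; Karim 1/9; Rashida 1/9; Samir 1/36; Widad 1/3

No spouse, descendants, or parent survives, so the estate passes to Layth's siblings per stirpes.
Half-blood and whole-blood siblings take equally under the stated rule.
The estate is divided into 3 equal shares of 1/3 among Nabil, Amira, Widad.
Nabil predeceased; the 1/3 allotted to Nabil's branch passes to Nabil's issue by representation.
The 1/3 is divided into 3 equal shares of 1/9 among Karim, Rashida, Tariq.
Karim is living and takes 1/9.
Rashida is living and takes 1/9.
Tariq predeceased; the 1/9 allotted to Tariq's branch passes to Tariq's issue by representation.
The 1/9 is divided into 4 equal shares of 1/36 among Ghada, Fahad, Farouk, Samir.
Ghada is living and takes 1/36.
Fahad is living and takes 1/36.
Farouk is living and takes 1/36.
Samir is living and takes 1/36.
Amira is living and takes 1/3.
Widad is living and takes 1/3.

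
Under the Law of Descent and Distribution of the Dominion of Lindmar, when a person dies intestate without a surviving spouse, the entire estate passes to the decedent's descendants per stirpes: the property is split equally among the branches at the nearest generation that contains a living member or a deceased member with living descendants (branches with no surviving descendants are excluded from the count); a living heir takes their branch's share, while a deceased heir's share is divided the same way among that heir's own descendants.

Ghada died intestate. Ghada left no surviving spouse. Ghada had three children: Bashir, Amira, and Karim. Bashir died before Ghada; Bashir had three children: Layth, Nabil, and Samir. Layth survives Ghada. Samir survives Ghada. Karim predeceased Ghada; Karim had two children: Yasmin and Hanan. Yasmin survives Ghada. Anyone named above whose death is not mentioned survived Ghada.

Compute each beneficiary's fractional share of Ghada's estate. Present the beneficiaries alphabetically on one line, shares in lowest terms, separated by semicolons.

Amira 1/3; Hanan 1/6; Layth 1/9; Nabil 1/9; Samir 1/9; Yasmin 1/6

There is no surviving spouse, so the entire estate passes to Ghada's descendants per stirpes.
The estate is divided into 3 equal shares of 1/3 among Bashir, Amira, Karim.
Bashir predeceased; the 1/3 allotted to Bashir's branch passes to Bashir's issue by representation.
The 1/3 is divided into 3 equal shares of 1/9 among Layth, Nabil, Samir.
Layth is living and takes 1/9.
Nabil is living and takes 1/9.
Samir is living and takes 1/9.
Amira is living and takes 1/3.
Karim predeceased; the 1/3 allotted to Karim's branch passes to Karim's issue by representation.
The 1/3 is divided into 2 equal shares of 1/6 among Yasmin, Hanan.
Yasmin is living and takes 1/6.
Hanan is living and takes 1/6.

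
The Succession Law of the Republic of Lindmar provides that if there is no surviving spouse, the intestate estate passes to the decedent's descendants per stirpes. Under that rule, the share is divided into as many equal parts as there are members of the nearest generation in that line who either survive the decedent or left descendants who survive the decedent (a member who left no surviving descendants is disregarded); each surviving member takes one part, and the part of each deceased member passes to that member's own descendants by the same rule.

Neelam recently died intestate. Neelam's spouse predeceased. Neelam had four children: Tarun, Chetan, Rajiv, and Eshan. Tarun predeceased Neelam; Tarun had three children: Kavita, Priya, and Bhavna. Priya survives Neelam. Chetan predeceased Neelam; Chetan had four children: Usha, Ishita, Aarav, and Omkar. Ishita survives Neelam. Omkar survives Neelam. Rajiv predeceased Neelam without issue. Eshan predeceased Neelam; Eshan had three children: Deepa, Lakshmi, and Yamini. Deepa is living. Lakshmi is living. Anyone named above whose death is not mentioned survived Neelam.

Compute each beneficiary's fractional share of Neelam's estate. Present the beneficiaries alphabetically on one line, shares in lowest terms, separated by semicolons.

There is no surviving spouse, so the entire estate passes to Neelam's descendants per stirpes.
Rajiv left no surviving issue, so that branch lapses and is disregarded.
The estate is divided into 3 equal shares of 1/3 among Tarun, Chetan, Eshan.
Tarun predeceased; the 1/3 allotted to Tarun's branch passes to Tarun's issue by representation.
The 1/3 is divided into 3 equal shares of 1/9 among Kavita, Priya, Bhavna.
Kavita is living and takes 1/9.
Priya is living and takes 1/9.
Bhavna is living and takes 1/9.
Chetan predeceased; the 1/3 allotted to Chetan's branch passes to Chetan's issue by representation.
The 1/3 is divided into 4 equal shares of 1/12 among Usha, Ishita, Aarav, Omkar.
Usha is living and takes 1/12.
Ishita is living and takes 1/12.
Aarav is living and takes 1/12.
Omkar is living and takes 1/12.
Eshan predeceased; the 1/3 allotted to Eshan's branch passes to Eshan's issue by representation.
The 1/3 is divided into 3 equal shares of 1/9 among Deepa, Lakshmi, Yamini.
Deepa is living and takes 1/9.
Lakshmi is living and takes 1/9.
Yamini is living and takes 1/9.

Aarav 1/12; Bhavna 1/9; Deepa 1/9; Ishita 1/12; Kavita 1/9; Lakshmi 1/9; Omkar 1/12; Priya 1/9; Usha 1/12; Yamini 1/9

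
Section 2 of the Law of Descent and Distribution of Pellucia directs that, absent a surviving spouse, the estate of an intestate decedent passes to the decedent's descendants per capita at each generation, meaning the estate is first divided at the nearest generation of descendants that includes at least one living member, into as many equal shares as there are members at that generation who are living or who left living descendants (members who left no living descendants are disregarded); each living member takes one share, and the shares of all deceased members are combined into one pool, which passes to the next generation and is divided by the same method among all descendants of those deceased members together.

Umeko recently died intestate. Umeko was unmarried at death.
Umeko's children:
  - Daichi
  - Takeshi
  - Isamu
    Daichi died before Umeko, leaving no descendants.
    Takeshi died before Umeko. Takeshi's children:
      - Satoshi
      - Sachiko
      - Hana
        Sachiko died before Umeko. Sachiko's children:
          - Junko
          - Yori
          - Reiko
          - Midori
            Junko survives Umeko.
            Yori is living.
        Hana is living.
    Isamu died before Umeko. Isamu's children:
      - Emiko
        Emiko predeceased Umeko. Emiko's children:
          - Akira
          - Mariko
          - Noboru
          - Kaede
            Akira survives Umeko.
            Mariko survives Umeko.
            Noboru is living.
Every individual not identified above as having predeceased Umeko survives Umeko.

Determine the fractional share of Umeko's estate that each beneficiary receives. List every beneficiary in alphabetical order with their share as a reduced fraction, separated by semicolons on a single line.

There is no surviving spouse, so the entire estate passes to Umeko's descendants per capita at each generation.
No one at generation 1 (Takeshi, Isamu) is living; moving to the next generation.
At generation 2 (Satoshi, Sachiko, Hana, Emiko) there are 4 shares of (1)/4 = 1/4 each.
Living: Satoshi and Hana — each takes 1/4.
Deceased: Sachiko and Emiko. Their combined 1/2 is pooled and carried to generation 3.
At generation 3 (Junko, Yori, Reiko, Midori, Akira, Mariko, Noboru, Kaede) there are 8 shares of (1/2)/8 = 1/16 each.
Living: Junko, Yori, Reiko, Midori, Akira, Mariko, Noboru, and Kaede — each takes 1/16.

Akira 1/16; Hana 1/4; Junko 1/16; Kaede 1/16; Mariko 1/16; Midori 1/16; Noboru 1/16; Reiko 1/16; Satoshi 1/4; Yori 1/16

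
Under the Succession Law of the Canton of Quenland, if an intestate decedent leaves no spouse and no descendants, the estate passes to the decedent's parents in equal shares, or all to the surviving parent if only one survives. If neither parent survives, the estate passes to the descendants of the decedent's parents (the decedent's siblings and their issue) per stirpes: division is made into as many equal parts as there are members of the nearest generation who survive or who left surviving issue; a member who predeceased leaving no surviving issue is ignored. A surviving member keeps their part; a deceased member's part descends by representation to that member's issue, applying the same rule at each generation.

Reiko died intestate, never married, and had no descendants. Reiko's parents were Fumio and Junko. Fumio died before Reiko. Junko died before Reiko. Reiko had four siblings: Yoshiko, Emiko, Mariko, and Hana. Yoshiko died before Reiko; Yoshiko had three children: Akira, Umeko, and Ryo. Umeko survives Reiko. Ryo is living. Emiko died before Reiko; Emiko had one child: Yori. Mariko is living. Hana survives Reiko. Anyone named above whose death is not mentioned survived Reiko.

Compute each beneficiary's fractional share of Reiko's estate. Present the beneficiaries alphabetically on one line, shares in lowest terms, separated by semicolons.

Neither parent survives and there are no descendants, so the estate passes to Reiko's siblings and their issue per stirpes.
The estate is divided into 4 equal shares of 1/4 among Yoshiko, Emiko, Mariko, Hana.
Yoshiko predeceased; the 1/4 allotted to Yoshiko's branch passes to Yoshiko's issue by representation.
The 1/4 is divided into 3 equal shares of 1/12 among Akira, Umeko, Ryo.
Akira is living and takes 1/12.
Umeko is living and takes 1/12.
Ryo is living and takes 1/12.
Emiko predeceased; the 1/4 allotted to Emiko's branch passes to Emiko's issue by representation.
Yori is the sole taker at this level and receives the full 1/4.
Mariko is living and takes 1/4.
Hana is living and takes 1/4.

Akira 1/12; Hana 1/4; Mariko 1/4; Ryo 1/12; Umeko 1/12; Yori 1/4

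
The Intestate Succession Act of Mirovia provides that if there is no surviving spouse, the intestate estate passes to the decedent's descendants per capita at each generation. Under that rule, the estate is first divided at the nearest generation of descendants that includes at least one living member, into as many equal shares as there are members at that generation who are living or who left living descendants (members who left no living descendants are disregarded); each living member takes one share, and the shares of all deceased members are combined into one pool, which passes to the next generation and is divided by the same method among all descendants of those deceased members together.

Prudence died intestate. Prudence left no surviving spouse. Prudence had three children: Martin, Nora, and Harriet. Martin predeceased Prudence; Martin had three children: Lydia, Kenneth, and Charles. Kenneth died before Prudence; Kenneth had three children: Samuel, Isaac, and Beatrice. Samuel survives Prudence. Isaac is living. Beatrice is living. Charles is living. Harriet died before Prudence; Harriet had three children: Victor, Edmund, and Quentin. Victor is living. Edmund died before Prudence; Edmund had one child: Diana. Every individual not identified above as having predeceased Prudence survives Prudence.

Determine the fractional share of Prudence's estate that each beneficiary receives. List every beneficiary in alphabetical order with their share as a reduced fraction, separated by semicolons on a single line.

There is no surviving spouse, so the entire estate passes to Prudence's descendants per capita at each generation.
At generation 1 (Martin, Nora, Harriet) there are 3 shares of (1)/3 = 1/3 each.
Living: Nora — each takes 1/3.
Deceased: Martin and Harriet. Their combined 2/3 is pooled and carried to generation 2.
At generation 2 (Lydia, Kenneth, Charles, Victor, Edmund, Quentin) there are 6 shares of (2/3)/6 = 1/9 each.
Living: Lydia, Charles, Victor, and Quentin — each takes 1/9.
Deceased: Kenneth and Edmund. Their combined 2/9 is pooled and carried to generation 3.
At generation 3 (Samuel, Isaac, Beatrice, Diana) there are 4 shares of (2/9)/4 = 1/18 each.
Living: Samuel, Isaac, Beatrice, and Diana — each takes 1/18.

Beatrice 1/18; Charles 1/9; Diana 1/18; Isaac 1/18; Lydia 1/9; Nora 1/3; Quentin 1/9; Samuel 1/18; Victor 1/9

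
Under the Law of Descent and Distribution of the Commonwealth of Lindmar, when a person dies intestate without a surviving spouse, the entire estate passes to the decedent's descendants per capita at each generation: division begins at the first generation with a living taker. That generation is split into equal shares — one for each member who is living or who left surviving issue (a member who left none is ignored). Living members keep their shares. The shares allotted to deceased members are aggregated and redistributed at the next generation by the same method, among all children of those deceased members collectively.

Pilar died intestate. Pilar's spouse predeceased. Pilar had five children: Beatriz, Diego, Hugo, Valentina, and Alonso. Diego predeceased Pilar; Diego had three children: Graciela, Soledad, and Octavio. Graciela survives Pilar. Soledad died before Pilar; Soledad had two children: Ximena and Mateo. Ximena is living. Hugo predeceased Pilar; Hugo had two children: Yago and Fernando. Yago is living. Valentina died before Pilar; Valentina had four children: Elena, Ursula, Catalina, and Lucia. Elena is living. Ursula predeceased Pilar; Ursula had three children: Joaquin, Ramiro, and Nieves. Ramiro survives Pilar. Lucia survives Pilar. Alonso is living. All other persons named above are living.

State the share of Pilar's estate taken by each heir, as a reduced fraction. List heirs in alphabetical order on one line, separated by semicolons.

There is no surviving spouse, so the entire estate passes to Pilar's descendants per capita at each generation.
At generation 1 (Beatriz, Diego, Hugo, Valentina, Alonso) there are 5 shares of (1)/5 = 1/5 each.
Living: Beatriz and Alonso — each takes 1/5.
Deceased: Diego, Hugo, and Valentina. Their combined 3/5 is pooled and carried to generation 2.
At generation 2 (Graciela, Soledad, Octavio, Yago, Fernando, Elena, Ursula, Catalina, Lucia) there are 9 shares of (3/5)/9 = 1/15 each.
Living: Graciela, Octavio, Yago, Fernando, Elena, Catalina, and Lucia — each takes 1/15.
Deceased: Soledad and Ursula. Their combined 2/15 is pooled and carried to generation 3.
At generation 3 (Ximena, Mateo, Joaquin, Ramiro, Nieves) there are 5 shares of (2/15)/5 = 2/75 each.
Living: Ximena, Mateo, Joaquin, Ramiro, and Nieves — each takes 2/75.

Alonso 1/5; Beatriz 1/5; Catalina 1/15; Elena 1/15; Fernando 1/15; Graciela 1/15; Joaquin 2/75; Lucia 1/15; Mateo 2/75; Nieves 2/75; Octavio 1/15; Ramiro 2/75; Ximena 2/75; Yago 1/15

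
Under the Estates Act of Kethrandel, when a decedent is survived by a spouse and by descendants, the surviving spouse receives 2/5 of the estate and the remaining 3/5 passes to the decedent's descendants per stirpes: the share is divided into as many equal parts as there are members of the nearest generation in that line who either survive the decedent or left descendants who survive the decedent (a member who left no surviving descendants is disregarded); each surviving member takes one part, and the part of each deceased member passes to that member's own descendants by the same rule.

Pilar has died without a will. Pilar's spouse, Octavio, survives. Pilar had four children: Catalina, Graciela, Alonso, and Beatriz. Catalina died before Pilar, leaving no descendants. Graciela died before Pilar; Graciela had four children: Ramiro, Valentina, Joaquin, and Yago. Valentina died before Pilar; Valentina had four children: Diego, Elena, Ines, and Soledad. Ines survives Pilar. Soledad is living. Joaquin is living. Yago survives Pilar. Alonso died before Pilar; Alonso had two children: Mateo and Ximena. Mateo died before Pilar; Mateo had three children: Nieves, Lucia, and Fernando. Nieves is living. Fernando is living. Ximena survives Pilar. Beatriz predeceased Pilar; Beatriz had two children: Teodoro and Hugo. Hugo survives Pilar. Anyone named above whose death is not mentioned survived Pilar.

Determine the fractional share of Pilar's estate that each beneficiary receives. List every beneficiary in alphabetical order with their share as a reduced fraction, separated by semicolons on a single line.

Diego 1/80; Elena 1/80; Fernando 1/30; Hugo 1/10; Ines 1/80; Joaquin 1/20; Lucia 1/30; Nieves 1/30; Octavio 2/5; Ramiro 1/20; Soledad 1/80; Teodoro 1/10; Ximena 1/10; Yago 1/20

Octavio, as surviving spouse, takes 2/5.
The remaining 3/5 passes to Pilar's descendants per stirpes.
Catalina left no surviving issue, so that branch lapses and is disregarded.
The 3/5 is divided into 3 equal shares of 1/5 among Graciela, Alonso, Beatriz.
Graciela predeceased; the 1/5 allotted to Graciela's branch passes to Graciela's issue by representation.
The 1/5 is divided into 4 equal shares of 1/20 among Ramiro, Valentina, Joaquin, Yago.
Ramiro is living and takes 1/20.
Valentina predeceased; the 1/20 allotted to Valentina's branch passes to Valentina's issue by representation.
The 1/20 is divided into 4 equal shares of 1/80 among Diego, Elena, Ines, Soledad.
Diego is living and takes 1/80.
Elena is living and takes 1/80.
Ines is living and takes 1/80.
Soledad is living and takes 1/80.
Joaquin is living and takes 1/20.
Yago is living and takes 1/20.
Alonso predeceased; the 1/5 allotted to Alonso's branch passes to Alonso's issue by representation.
The 1/5 is divided into 2 equal shares of 1/10 among Mateo, Ximena.
Mateo predeceased; the 1/10 allotted to Mateo's branch passes to Mateo's issue by representation.
The 1/10 is divided into 3 equal shares of 1/30 among Nieves, Lucia, Fernando.
Nieves is living and takes 1/30.
Lucia is living and takes 1/30.
Fernando is living and takes 1/30.
Ximena is living and takes 1/10.
Beatriz predeceased; the 1/5 allotted to Beatriz's branch passes to Beatriz's issue by representation.
The 1/5 is divided into 2 equal shares of 1/10 among Teodoro, Hugo.
Teodoro is living and takes 1/10.
Hugo is living and takes 1/10.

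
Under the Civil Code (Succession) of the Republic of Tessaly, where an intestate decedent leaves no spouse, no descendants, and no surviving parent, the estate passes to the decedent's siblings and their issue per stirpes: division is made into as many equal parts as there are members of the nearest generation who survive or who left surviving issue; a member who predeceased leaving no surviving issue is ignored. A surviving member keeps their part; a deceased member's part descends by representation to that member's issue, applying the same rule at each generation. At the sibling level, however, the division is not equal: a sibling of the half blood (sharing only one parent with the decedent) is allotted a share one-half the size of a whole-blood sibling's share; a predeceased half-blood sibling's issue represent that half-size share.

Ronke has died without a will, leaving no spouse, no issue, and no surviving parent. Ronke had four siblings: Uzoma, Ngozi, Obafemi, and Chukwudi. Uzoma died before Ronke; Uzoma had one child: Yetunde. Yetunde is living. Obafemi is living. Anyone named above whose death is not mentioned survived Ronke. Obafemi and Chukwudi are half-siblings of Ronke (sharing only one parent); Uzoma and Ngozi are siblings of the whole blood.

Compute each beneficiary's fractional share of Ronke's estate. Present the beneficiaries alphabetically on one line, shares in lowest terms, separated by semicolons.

Chukwudi 1/6; Ngozi 1/3; Obafemi 1/6; Yetunde 1/3

No spouse, descendants, or parent survives, so the estate passes to Ronke's siblings per stirpes.
Half-blood siblings count for one-half the weight of whole-blood siblings at the initial division.
Dividing 1 in proportion to weights (total weight 3): Uzoma (weight 1) → 1/3; Ngozi (weight 1) → 1/3; Obafemi (weight 1/2) → 1/6; Chukwudi (weight 1/2) → 1/6.
Uzoma predeceased; the 1/3 allotted to Uzoma's branch passes to Uzoma's issue by representation.
Yetunde is the sole taker at this level and receives the full 1/3.
Ngozi is living and takes 1/3.
Obafemi is living and takes 1/6.
Chukwudi is living and takes 1/6.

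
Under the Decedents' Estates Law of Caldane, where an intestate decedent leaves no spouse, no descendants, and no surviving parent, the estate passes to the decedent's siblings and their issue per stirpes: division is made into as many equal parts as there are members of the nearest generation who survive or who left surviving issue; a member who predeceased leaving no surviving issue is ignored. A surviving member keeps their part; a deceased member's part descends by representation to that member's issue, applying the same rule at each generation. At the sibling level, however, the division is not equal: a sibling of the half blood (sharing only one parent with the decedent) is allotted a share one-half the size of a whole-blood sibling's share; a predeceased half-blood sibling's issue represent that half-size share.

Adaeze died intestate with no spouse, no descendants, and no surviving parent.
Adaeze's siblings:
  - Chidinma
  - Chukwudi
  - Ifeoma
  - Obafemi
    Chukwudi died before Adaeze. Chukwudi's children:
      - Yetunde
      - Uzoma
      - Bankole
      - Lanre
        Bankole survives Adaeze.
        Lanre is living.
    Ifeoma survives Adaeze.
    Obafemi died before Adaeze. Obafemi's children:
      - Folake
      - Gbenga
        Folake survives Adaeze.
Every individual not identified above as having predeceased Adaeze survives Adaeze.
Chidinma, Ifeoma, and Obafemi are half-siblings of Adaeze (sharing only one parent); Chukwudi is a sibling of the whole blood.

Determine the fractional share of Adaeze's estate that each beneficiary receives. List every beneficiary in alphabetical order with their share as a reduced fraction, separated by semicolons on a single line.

No spouse, descendants, or parent survives, so the estate passes to Adaeze's siblings per stirpes.
Half-blood siblings count for one-half the weight of whole-blood siblings at the initial division.
Dividing 1 in proportion to weights (total weight 5/2): Chidinma (weight 1/2) → 1/5; Chukwudi (weight 1) → 2/5; Ifeoma (weight 1/2) → 1/5; Obafemi (weight 1/2) → 1/5.
Chidinma is living and takes 1/5.
Chukwudi predeceased; the 2/5 allotted to Chukwudi's branch passes to Chukwudi's issue by representation.
The 2/5 is divided into 4 equal shares of 1/10 among Yetunde, Uzoma, Bankole, Lanre.
Yetunde is living and takes 1/10.
Uzoma is living and takes 1/10.
Bankole is living and takes 1/10.
Lanre is living and takes 1/10.
Ifeoma is living and takes 1/5.
Obafemi predeceased; the 1/5 allotted to Obafemi's branch passes to Obafemi's issue by representation.
The 1/5 is divided into 2 equal shares of 1/10 among Folake, Gbenga.
Folake is living and takes 1/10.
Gbenga is living and takes 1/10.

Bankole 1/10; Chidinma 1/5; Folake 1/10; Gbenga 1/10; Ifeoma 1/5; Lanre 1/10; Uzoma 1/10; Yetunde 1/10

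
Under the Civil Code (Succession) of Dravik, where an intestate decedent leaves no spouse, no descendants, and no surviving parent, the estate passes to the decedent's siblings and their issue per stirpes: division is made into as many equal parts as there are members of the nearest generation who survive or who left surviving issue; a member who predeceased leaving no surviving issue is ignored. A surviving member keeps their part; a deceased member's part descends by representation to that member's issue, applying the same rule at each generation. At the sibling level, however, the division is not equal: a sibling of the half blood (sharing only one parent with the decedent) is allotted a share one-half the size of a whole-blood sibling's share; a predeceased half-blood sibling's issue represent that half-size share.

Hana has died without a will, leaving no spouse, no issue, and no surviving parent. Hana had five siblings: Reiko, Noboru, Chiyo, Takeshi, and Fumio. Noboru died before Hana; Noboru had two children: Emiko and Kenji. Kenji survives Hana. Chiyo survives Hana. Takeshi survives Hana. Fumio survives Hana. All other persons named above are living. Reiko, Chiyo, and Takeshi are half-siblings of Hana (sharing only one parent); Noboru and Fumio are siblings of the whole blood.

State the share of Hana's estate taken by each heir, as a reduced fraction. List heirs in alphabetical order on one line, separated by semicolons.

Chiyo 1/7; Emiko 1/7; Fumio 2/7; Kenji 1/7; Reiko 1/7; Takeshi 1/7

No spouse, descendants, or parent survives, so the estate passes to Hana's siblings per stirpes.
Half-blood siblings count for one-half the weight of whole-blood siblings at the initial division.
Dividing 1 in proportion to weights (total weight 7/2): Reiko (weight 1/2) → 1/7; Noboru (weight 1) → 2/7; Chiyo (weight 1/2) → 1/7; Takeshi (weight 1/2) → 1/7; Fumio (weight 1) → 2/7.
Reiko is living and takes 1/7.
Noboru predeceased; the 2/7 allotted to Noboru's branch passes to Noboru's issue by representation.
The 2/7 is divided into 2 equal shares of 1/7 among Emiko, Kenji.
Emiko is living and takes 1/7.
Kenji is living and takes 1/7.
Chiyo is living and takes 1/7.
Takeshi is living and takes 1/7.
Fumio is living and takes 2/7.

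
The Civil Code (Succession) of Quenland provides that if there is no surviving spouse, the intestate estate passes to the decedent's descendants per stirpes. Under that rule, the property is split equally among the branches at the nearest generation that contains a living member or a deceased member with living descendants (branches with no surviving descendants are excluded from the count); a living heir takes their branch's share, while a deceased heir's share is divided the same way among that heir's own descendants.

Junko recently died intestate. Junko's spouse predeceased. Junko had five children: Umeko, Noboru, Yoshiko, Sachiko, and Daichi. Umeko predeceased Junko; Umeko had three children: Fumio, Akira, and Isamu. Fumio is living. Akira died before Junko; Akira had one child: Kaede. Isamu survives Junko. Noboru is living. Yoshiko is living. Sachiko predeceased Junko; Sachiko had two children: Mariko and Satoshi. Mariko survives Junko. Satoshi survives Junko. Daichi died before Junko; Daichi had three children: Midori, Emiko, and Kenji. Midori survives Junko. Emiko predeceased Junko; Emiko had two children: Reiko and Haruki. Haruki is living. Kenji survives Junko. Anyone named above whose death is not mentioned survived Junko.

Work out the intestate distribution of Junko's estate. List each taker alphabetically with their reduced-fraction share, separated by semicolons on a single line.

There is no surviving spouse, so the entire estate passes to Junko's descendants per stirpes.
The estate is divided into 5 equal shares of 1/5 among Umeko, Noboru, Yoshiko, Sachiko, Daichi.
Umeko predeceased; the 1/5 allotted to Umeko's branch passes to Umeko's issue by representation.
The 1/5 is divided into 3 equal shares of 1/15 among Fumio, Akira, Isamu.
Fumio is living and takes 1/15.
Akira predeceased; the 1/15 allotted to Akira's branch passes to Akira's issue by representation.
Kaede is the sole taker at this level and receives the full 1/15.
Isamu is living and takes 1/15.
Noboru is living and takes 1/5.
Yoshiko is living and takes 1/5.
Sachiko predeceased; the 1/5 allotted to Sachiko's branch passes to Sachiko's issue by representation.
The 1/5 is divided into 2 equal shares of 1/10 among Mariko, Satoshi.
Mariko is living and takes 1/10.
Satoshi is living and takes 1/10.
Daichi predeceased; the 1/5 allotted to Daichi's branch passes to Daichi's issue by representation.
The 1/5 is divided into 3 equal shares of 1/15 among Midori, Emiko, Kenji.
Midori is living and takes 1/15.
Emiko predeceased; the 1/15 allotted to Emiko's branch passes to Emiko's issue by representation.
The 1/15 is divided into 2 equal shares of 1/30 among Reiko, Haruki.
Reiko is living and takes 1/30.
Haruki is living and takes 1/30.
Kenji is living and takes 1/15.

Fumio 1/15; Haruki 1/30; Isamu 1/15; Kaede 1/15; Kenji 1/15; Mariko 1/10; Midori 1/15; Noboru 1/5; Reiko 1/30; Satoshi 1/10; Yoshiko 1/5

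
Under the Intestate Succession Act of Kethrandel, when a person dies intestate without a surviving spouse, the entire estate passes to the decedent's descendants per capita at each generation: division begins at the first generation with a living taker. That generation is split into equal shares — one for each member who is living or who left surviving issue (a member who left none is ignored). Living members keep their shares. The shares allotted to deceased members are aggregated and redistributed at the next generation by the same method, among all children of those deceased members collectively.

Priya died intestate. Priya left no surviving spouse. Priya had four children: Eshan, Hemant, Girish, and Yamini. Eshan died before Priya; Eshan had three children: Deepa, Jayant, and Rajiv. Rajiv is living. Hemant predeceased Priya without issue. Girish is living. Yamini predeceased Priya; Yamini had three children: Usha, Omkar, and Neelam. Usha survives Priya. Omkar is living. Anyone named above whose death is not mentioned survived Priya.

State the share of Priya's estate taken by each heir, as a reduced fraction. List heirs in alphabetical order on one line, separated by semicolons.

Deepa 1/9; Girish 1/3; Jayant 1/9; Neelam 1/9; Omkar 1/9; Rajiv 1/9; Usha 1/9

There is no surviving spouse, so the entire estate passes to Priya's descendants per capita at each generation.
At generation 1 (Eshan, Girish, Yamini) there are 3 shares of (1)/3 = 1/3 each.
Living: Girish — each takes 1/3.
Deceased: Eshan and Yamini. Their combined 2/3 is pooled and carried to generation 2.
At generation 2 (Deepa, Jayant, Rajiv, Usha, Omkar, Neelam) there are 6 shares of (2/3)/6 = 1/9 each.
Living: Deepa, Jayant, Rajiv, Usha, Omkar, and Neelam — each takes 1/9.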